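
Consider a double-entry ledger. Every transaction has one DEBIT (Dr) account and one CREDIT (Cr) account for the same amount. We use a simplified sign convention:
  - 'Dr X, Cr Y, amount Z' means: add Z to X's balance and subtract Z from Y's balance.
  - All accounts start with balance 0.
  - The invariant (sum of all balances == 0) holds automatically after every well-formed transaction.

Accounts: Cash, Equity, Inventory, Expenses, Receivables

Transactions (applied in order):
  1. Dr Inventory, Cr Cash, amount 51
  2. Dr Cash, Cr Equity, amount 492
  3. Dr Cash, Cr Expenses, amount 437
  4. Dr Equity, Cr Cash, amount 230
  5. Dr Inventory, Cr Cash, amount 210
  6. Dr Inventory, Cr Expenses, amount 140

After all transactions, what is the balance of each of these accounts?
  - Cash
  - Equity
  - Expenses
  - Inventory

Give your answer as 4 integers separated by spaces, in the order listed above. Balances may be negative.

After txn 1 (Dr Inventory, Cr Cash, amount 51): Cash=-51 Inventory=51
After txn 2 (Dr Cash, Cr Equity, amount 492): Cash=441 Equity=-492 Inventory=51
After txn 3 (Dr Cash, Cr Expenses, amount 437): Cash=878 Equity=-492 Expenses=-437 Inventory=51
After txn 4 (Dr Equity, Cr Cash, amount 230): Cash=648 Equity=-262 Expenses=-437 Inventory=51
After txn 5 (Dr Inventory, Cr Cash, amount 210): Cash=438 Equity=-262 Expenses=-437 Inventory=261
After txn 6 (Dr Inventory, Cr Expenses, amount 140): Cash=438 Equity=-262 Expenses=-577 Inventory=401

Answer: 438 -262 -577 401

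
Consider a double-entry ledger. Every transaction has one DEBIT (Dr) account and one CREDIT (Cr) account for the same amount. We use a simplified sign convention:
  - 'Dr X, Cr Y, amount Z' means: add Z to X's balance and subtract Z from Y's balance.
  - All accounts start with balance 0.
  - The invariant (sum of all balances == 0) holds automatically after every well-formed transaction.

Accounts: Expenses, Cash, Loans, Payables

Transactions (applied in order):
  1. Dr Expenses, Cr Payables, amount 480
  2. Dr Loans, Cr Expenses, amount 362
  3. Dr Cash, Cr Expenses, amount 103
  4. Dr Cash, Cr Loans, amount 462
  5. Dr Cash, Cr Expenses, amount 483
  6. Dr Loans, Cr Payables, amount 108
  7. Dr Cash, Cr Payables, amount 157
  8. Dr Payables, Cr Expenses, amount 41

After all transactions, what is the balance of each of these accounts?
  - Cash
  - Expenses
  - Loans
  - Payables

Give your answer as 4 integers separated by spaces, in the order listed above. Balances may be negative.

Answer: 1205 -509 8 -704

Derivation:
After txn 1 (Dr Expenses, Cr Payables, amount 480): Expenses=480 Payables=-480
After txn 2 (Dr Loans, Cr Expenses, amount 362): Expenses=118 Loans=362 Payables=-480
After txn 3 (Dr Cash, Cr Expenses, amount 103): Cash=103 Expenses=15 Loans=362 Payables=-480
After txn 4 (Dr Cash, Cr Loans, amount 462): Cash=565 Expenses=15 Loans=-100 Payables=-480
After txn 5 (Dr Cash, Cr Expenses, amount 483): Cash=1048 Expenses=-468 Loans=-100 Payables=-480
After txn 6 (Dr Loans, Cr Payables, amount 108): Cash=1048 Expenses=-468 Loans=8 Payables=-588
After txn 7 (Dr Cash, Cr Payables, amount 157): Cash=1205 Expenses=-468 Loans=8 Payables=-745
After txn 8 (Dr Payables, Cr Expenses, amount 41): Cash=1205 Expenses=-509 Loans=8 Payables=-704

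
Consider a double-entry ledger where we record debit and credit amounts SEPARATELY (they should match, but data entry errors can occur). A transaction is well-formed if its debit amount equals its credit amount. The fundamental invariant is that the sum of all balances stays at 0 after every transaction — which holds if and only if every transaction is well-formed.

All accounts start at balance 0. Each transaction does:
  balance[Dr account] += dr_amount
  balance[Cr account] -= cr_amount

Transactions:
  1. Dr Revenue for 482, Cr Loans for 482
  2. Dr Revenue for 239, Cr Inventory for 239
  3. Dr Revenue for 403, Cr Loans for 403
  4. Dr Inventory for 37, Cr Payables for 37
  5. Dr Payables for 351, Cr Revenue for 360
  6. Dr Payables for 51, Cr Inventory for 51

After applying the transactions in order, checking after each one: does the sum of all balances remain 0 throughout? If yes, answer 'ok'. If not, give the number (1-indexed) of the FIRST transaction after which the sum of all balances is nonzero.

After txn 1: dr=482 cr=482 sum_balances=0
After txn 2: dr=239 cr=239 sum_balances=0
After txn 3: dr=403 cr=403 sum_balances=0
After txn 4: dr=37 cr=37 sum_balances=0
After txn 5: dr=351 cr=360 sum_balances=-9
After txn 6: dr=51 cr=51 sum_balances=-9

Answer: 5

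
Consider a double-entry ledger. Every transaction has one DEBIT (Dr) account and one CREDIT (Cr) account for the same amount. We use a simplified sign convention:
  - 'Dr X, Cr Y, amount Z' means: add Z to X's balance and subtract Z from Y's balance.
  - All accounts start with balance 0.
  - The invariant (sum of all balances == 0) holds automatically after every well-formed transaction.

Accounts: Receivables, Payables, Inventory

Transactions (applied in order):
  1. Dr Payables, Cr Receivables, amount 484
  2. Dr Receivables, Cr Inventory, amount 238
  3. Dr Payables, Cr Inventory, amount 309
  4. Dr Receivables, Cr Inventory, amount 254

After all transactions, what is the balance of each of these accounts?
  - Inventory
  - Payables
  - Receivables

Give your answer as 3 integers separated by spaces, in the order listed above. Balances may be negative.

Answer: -801 793 8

Derivation:
After txn 1 (Dr Payables, Cr Receivables, amount 484): Payables=484 Receivables=-484
After txn 2 (Dr Receivables, Cr Inventory, amount 238): Inventory=-238 Payables=484 Receivables=-246
After txn 3 (Dr Payables, Cr Inventory, amount 309): Inventory=-547 Payables=793 Receivables=-246
After txn 4 (Dr Receivables, Cr Inventory, amount 254): Inventory=-801 Payables=793 Receivables=8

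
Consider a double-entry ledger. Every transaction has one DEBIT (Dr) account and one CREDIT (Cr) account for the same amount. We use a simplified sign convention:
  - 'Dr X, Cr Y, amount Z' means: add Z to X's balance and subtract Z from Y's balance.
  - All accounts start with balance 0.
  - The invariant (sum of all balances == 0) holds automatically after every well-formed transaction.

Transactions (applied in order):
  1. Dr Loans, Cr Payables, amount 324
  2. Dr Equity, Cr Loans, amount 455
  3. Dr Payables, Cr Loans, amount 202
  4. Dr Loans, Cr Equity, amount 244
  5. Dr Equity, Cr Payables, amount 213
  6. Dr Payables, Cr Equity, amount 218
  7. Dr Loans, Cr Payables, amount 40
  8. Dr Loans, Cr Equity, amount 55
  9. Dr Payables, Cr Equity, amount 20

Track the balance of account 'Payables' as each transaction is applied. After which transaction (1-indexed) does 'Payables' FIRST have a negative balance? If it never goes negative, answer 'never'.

After txn 1: Payables=-324

Answer: 1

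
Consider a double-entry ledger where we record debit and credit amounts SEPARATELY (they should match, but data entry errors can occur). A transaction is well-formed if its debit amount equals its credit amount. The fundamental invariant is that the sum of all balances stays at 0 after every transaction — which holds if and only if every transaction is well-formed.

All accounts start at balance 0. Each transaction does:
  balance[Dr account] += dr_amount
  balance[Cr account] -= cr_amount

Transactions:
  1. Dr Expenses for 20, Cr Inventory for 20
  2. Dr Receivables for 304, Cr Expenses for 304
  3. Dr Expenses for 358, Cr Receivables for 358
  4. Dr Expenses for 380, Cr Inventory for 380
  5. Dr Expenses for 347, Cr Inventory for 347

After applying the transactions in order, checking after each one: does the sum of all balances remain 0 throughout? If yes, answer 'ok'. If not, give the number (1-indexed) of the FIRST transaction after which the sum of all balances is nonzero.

After txn 1: dr=20 cr=20 sum_balances=0
After txn 2: dr=304 cr=304 sum_balances=0
After txn 3: dr=358 cr=358 sum_balances=0
After txn 4: dr=380 cr=380 sum_balances=0
After txn 5: dr=347 cr=347 sum_balances=0

Answer: ok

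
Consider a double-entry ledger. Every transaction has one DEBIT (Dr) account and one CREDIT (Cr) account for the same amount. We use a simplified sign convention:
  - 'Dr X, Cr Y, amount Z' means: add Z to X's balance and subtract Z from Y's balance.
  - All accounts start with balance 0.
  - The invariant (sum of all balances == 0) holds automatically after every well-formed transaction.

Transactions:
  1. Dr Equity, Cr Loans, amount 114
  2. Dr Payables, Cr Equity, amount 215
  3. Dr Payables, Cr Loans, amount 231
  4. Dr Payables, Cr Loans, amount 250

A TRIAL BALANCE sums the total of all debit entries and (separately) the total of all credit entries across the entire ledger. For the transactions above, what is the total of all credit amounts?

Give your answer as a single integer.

Txn 1: credit+=114
Txn 2: credit+=215
Txn 3: credit+=231
Txn 4: credit+=250
Total credits = 810

Answer: 810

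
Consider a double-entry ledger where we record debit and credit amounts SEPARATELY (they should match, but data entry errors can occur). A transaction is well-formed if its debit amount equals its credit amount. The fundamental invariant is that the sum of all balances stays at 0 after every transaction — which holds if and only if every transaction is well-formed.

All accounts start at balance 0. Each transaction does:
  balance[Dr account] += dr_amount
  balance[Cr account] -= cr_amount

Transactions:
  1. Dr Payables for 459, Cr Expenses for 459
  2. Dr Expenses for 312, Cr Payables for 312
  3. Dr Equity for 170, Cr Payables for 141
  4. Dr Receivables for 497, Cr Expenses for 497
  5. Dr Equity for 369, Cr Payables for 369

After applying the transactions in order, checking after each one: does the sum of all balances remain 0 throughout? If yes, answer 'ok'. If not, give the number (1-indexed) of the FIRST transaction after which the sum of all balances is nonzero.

After txn 1: dr=459 cr=459 sum_balances=0
After txn 2: dr=312 cr=312 sum_balances=0
After txn 3: dr=170 cr=141 sum_balances=29
After txn 4: dr=497 cr=497 sum_balances=29
After txn 5: dr=369 cr=369 sum_balances=29

Answer: 3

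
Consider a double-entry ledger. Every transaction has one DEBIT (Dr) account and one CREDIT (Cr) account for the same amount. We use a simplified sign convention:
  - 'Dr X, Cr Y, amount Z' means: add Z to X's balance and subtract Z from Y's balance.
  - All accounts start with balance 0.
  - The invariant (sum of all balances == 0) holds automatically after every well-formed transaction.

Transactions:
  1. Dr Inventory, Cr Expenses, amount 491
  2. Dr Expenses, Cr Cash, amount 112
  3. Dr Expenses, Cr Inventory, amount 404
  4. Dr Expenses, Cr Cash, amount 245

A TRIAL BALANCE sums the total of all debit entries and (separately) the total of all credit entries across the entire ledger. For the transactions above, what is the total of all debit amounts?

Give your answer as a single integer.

Txn 1: debit+=491
Txn 2: debit+=112
Txn 3: debit+=404
Txn 4: debit+=245
Total debits = 1252

Answer: 1252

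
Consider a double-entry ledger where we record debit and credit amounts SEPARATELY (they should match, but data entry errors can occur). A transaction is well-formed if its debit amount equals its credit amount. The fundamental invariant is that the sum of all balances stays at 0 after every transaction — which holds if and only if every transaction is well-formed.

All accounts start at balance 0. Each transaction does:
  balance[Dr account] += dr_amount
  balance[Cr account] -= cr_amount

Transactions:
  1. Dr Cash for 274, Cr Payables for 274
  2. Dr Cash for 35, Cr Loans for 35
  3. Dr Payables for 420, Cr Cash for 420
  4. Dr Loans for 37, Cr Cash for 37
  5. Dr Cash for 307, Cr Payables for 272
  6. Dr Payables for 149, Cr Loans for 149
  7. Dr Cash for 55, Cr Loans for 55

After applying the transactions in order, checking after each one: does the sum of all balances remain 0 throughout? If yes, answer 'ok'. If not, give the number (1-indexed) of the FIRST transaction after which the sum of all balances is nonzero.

Answer: 5

Derivation:
After txn 1: dr=274 cr=274 sum_balances=0
After txn 2: dr=35 cr=35 sum_balances=0
After txn 3: dr=420 cr=420 sum_balances=0
After txn 4: dr=37 cr=37 sum_balances=0
After txn 5: dr=307 cr=272 sum_balances=35
After txn 6: dr=149 cr=149 sum_balances=35
After txn 7: dr=55 cr=55 sum_balances=35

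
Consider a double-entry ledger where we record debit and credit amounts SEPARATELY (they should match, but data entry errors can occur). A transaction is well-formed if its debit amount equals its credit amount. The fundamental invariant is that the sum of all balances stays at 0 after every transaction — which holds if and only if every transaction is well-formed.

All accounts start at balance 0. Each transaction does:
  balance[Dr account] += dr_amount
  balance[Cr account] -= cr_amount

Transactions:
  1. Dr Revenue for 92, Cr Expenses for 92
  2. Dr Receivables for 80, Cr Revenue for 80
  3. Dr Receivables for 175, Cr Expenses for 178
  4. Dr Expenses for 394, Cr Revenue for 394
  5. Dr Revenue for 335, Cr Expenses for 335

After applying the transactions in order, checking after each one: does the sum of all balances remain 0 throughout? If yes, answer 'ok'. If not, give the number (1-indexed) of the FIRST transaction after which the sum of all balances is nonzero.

After txn 1: dr=92 cr=92 sum_balances=0
After txn 2: dr=80 cr=80 sum_balances=0
After txn 3: dr=175 cr=178 sum_balances=-3
After txn 4: dr=394 cr=394 sum_balances=-3
After txn 5: dr=335 cr=335 sum_balances=-3

Answer: 3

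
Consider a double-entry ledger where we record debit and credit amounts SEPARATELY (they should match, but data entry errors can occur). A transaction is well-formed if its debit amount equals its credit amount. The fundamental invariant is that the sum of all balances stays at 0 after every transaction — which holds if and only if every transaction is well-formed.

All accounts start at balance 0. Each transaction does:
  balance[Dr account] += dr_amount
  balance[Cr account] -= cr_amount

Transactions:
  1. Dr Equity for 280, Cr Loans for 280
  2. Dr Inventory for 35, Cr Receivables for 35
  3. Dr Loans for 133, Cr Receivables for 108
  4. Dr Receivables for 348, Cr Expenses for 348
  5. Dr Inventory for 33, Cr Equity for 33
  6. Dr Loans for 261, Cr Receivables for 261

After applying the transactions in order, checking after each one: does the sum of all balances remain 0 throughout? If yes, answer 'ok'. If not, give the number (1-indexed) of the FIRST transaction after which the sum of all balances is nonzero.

After txn 1: dr=280 cr=280 sum_balances=0
After txn 2: dr=35 cr=35 sum_balances=0
After txn 3: dr=133 cr=108 sum_balances=25
After txn 4: dr=348 cr=348 sum_balances=25
After txn 5: dr=33 cr=33 sum_balances=25
After txn 6: dr=261 cr=261 sum_balances=25

Answer: 3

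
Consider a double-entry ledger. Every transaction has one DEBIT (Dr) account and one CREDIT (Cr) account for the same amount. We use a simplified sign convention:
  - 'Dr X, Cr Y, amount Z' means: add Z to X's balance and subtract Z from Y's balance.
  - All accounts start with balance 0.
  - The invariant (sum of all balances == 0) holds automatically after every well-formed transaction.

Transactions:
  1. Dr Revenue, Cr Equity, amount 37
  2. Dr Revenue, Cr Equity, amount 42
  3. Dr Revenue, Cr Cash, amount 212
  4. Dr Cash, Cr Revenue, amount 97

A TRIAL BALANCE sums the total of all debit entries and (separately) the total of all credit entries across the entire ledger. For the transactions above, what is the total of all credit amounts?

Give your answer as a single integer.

Txn 1: credit+=37
Txn 2: credit+=42
Txn 3: credit+=212
Txn 4: credit+=97
Total credits = 388

Answer: 388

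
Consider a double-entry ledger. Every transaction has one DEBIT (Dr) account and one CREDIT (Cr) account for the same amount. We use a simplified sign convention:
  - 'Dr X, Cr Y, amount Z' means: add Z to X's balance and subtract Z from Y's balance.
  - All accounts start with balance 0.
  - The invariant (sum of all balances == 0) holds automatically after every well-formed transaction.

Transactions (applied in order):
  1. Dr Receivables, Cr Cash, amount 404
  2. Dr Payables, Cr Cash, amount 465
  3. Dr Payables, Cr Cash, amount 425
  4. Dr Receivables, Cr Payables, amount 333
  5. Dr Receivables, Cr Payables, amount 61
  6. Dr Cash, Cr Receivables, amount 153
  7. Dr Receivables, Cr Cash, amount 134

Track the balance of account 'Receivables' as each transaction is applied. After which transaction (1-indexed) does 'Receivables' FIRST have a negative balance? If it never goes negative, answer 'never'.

Answer: never

Derivation:
After txn 1: Receivables=404
After txn 2: Receivables=404
After txn 3: Receivables=404
After txn 4: Receivables=737
After txn 5: Receivables=798
After txn 6: Receivables=645
After txn 7: Receivables=779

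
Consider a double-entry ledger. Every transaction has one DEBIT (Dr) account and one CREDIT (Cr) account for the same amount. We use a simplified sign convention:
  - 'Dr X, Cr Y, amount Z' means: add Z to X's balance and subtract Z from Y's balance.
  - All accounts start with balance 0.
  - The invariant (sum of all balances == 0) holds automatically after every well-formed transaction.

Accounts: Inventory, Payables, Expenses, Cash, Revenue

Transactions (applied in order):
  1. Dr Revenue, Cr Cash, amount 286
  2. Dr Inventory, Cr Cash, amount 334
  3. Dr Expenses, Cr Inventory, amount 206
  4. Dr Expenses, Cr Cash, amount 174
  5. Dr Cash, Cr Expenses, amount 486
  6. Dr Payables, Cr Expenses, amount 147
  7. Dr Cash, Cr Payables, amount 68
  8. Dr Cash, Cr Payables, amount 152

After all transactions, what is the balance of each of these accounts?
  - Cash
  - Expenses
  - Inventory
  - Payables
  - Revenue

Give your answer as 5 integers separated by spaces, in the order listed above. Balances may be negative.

Answer: -88 -253 128 -73 286

Derivation:
After txn 1 (Dr Revenue, Cr Cash, amount 286): Cash=-286 Revenue=286
After txn 2 (Dr Inventory, Cr Cash, amount 334): Cash=-620 Inventory=334 Revenue=286
After txn 3 (Dr Expenses, Cr Inventory, amount 206): Cash=-620 Expenses=206 Inventory=128 Revenue=286
After txn 4 (Dr Expenses, Cr Cash, amount 174): Cash=-794 Expenses=380 Inventory=128 Revenue=286
After txn 5 (Dr Cash, Cr Expenses, amount 486): Cash=-308 Expenses=-106 Inventory=128 Revenue=286
After txn 6 (Dr Payables, Cr Expenses, amount 147): Cash=-308 Expenses=-253 Inventory=128 Payables=147 Revenue=286
After txn 7 (Dr Cash, Cr Payables, amount 68): Cash=-240 Expenses=-253 Inventory=128 Payables=79 Revenue=286
After txn 8 (Dr Cash, Cr Payables, amount 152): Cash=-88 Expenses=-253 Inventory=128 Payables=-73 Revenue=286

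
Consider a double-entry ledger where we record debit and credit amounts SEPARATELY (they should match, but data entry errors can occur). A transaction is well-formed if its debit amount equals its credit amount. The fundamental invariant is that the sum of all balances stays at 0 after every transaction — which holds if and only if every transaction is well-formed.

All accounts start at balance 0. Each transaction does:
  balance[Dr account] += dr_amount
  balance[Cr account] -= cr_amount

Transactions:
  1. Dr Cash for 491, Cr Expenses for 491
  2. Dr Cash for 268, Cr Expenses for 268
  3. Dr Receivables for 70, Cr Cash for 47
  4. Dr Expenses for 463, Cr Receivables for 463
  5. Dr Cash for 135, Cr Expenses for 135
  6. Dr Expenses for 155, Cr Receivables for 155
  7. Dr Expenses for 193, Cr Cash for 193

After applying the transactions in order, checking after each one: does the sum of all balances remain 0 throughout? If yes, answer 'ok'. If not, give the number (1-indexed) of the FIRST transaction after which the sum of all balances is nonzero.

After txn 1: dr=491 cr=491 sum_balances=0
After txn 2: dr=268 cr=268 sum_balances=0
After txn 3: dr=70 cr=47 sum_balances=23
After txn 4: dr=463 cr=463 sum_balances=23
After txn 5: dr=135 cr=135 sum_balances=23
After txn 6: dr=155 cr=155 sum_balances=23
After txn 7: dr=193 cr=193 sum_balances=23

Answer: 3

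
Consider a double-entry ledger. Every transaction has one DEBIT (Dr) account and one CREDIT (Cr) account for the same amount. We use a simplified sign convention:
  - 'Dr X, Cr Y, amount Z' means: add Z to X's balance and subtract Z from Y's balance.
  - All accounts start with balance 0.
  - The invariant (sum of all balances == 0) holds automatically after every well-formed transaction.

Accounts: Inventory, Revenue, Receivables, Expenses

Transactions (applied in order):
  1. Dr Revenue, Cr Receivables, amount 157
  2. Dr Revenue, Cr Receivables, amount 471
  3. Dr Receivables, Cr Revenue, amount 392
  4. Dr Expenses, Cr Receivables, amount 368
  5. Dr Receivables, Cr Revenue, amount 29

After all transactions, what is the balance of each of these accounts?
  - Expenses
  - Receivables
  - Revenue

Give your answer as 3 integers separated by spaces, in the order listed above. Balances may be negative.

After txn 1 (Dr Revenue, Cr Receivables, amount 157): Receivables=-157 Revenue=157
After txn 2 (Dr Revenue, Cr Receivables, amount 471): Receivables=-628 Revenue=628
After txn 3 (Dr Receivables, Cr Revenue, amount 392): Receivables=-236 Revenue=236
After txn 4 (Dr Expenses, Cr Receivables, amount 368): Expenses=368 Receivables=-604 Revenue=236
After txn 5 (Dr Receivables, Cr Revenue, amount 29): Expenses=368 Receivables=-575 Revenue=207

Answer: 368 -575 207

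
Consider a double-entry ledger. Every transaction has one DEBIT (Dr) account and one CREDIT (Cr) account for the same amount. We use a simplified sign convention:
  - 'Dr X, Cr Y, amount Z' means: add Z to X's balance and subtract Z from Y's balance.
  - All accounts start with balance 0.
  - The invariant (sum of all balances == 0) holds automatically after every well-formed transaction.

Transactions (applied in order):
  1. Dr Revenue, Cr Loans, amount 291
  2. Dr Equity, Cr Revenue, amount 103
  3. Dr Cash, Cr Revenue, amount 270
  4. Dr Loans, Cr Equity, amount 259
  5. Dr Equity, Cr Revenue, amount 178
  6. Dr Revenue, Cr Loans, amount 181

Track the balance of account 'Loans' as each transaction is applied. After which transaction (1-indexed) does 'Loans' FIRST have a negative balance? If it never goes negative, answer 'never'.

Answer: 1

Derivation:
After txn 1: Loans=-291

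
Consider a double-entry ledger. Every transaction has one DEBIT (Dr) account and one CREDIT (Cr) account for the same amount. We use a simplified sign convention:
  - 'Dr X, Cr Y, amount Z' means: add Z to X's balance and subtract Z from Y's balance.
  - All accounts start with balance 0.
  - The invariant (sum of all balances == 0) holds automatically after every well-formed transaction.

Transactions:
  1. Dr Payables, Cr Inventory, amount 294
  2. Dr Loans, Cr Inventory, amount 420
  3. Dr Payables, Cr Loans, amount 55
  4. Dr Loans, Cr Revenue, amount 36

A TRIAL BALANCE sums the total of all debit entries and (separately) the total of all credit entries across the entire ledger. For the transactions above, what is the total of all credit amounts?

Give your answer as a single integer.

Answer: 805

Derivation:
Txn 1: credit+=294
Txn 2: credit+=420
Txn 3: credit+=55
Txn 4: credit+=36
Total credits = 805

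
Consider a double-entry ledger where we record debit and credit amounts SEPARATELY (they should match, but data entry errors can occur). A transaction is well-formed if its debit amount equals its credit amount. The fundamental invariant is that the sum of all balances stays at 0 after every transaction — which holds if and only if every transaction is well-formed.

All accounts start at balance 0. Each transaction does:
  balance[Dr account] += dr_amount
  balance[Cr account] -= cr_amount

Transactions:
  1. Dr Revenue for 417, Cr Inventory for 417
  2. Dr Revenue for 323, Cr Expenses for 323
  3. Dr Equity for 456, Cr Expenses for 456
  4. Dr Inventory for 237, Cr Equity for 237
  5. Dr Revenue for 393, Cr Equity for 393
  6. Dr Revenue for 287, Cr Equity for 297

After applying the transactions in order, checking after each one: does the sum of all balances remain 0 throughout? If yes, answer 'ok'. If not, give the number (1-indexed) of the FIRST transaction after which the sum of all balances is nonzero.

Answer: 6

Derivation:
After txn 1: dr=417 cr=417 sum_balances=0
After txn 2: dr=323 cr=323 sum_balances=0
After txn 3: dr=456 cr=456 sum_balances=0
After txn 4: dr=237 cr=237 sum_balances=0
After txn 5: dr=393 cr=393 sum_balances=0
After txn 6: dr=287 cr=297 sum_balances=-10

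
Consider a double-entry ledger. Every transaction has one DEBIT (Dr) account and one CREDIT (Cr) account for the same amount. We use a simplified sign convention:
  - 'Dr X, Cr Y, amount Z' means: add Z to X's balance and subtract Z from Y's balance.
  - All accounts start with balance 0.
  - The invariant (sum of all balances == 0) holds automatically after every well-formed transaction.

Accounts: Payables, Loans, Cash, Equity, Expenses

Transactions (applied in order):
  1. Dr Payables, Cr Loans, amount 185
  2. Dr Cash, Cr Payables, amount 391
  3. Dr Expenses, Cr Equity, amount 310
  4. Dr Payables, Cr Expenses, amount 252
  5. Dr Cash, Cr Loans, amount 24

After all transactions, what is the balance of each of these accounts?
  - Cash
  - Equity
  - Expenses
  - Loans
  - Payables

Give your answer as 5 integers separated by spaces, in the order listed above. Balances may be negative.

After txn 1 (Dr Payables, Cr Loans, amount 185): Loans=-185 Payables=185
After txn 2 (Dr Cash, Cr Payables, amount 391): Cash=391 Loans=-185 Payables=-206
After txn 3 (Dr Expenses, Cr Equity, amount 310): Cash=391 Equity=-310 Expenses=310 Loans=-185 Payables=-206
After txn 4 (Dr Payables, Cr Expenses, amount 252): Cash=391 Equity=-310 Expenses=58 Loans=-185 Payables=46
After txn 5 (Dr Cash, Cr Loans, amount 24): Cash=415 Equity=-310 Expenses=58 Loans=-209 Payables=46

Answer: 415 -310 58 -209 46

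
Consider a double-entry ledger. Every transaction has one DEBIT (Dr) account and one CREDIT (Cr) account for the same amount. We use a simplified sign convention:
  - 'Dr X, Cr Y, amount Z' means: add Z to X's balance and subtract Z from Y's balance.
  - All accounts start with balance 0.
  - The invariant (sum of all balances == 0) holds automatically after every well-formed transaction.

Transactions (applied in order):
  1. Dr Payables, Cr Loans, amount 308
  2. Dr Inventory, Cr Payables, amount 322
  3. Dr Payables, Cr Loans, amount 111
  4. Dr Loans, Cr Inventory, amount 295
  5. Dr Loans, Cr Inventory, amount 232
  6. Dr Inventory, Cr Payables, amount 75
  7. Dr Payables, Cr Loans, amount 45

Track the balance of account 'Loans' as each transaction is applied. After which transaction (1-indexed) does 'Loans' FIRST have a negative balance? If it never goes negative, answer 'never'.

After txn 1: Loans=-308

Answer: 1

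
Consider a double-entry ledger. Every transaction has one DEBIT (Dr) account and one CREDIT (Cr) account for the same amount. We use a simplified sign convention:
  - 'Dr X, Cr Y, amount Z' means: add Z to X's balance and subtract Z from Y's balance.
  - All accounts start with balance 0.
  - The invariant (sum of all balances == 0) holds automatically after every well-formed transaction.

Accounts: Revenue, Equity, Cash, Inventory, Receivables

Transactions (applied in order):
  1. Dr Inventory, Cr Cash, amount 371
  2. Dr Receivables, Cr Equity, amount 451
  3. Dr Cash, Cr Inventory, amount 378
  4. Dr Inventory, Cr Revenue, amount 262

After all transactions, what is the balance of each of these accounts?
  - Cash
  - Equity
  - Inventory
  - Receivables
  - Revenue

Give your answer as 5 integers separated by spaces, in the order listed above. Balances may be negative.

After txn 1 (Dr Inventory, Cr Cash, amount 371): Cash=-371 Inventory=371
After txn 2 (Dr Receivables, Cr Equity, amount 451): Cash=-371 Equity=-451 Inventory=371 Receivables=451
After txn 3 (Dr Cash, Cr Inventory, amount 378): Cash=7 Equity=-451 Inventory=-7 Receivables=451
After txn 4 (Dr Inventory, Cr Revenue, amount 262): Cash=7 Equity=-451 Inventory=255 Receivables=451 Revenue=-262

Answer: 7 -451 255 451 -262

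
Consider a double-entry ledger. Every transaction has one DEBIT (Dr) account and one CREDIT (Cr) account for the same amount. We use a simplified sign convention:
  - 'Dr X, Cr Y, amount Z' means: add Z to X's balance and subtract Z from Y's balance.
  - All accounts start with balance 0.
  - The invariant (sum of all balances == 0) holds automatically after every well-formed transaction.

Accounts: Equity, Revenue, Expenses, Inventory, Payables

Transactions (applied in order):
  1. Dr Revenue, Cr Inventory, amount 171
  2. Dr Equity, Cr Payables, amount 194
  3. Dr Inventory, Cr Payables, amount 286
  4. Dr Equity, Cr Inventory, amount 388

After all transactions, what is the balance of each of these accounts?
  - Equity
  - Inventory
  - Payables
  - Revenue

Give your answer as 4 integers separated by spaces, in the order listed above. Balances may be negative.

After txn 1 (Dr Revenue, Cr Inventory, amount 171): Inventory=-171 Revenue=171
After txn 2 (Dr Equity, Cr Payables, amount 194): Equity=194 Inventory=-171 Payables=-194 Revenue=171
After txn 3 (Dr Inventory, Cr Payables, amount 286): Equity=194 Inventory=115 Payables=-480 Revenue=171
After txn 4 (Dr Equity, Cr Inventory, amount 388): Equity=582 Inventory=-273 Payables=-480 Revenue=171

Answer: 582 -273 -480 171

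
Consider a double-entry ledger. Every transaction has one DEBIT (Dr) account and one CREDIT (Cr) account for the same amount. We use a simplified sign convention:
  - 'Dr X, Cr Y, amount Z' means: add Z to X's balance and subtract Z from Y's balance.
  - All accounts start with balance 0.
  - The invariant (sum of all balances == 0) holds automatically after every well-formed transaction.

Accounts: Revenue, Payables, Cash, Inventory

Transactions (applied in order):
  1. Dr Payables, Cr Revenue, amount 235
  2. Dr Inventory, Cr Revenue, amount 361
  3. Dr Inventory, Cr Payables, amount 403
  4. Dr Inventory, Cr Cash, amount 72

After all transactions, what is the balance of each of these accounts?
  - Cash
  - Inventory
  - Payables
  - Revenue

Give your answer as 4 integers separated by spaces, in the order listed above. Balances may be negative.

After txn 1 (Dr Payables, Cr Revenue, amount 235): Payables=235 Revenue=-235
After txn 2 (Dr Inventory, Cr Revenue, amount 361): Inventory=361 Payables=235 Revenue=-596
After txn 3 (Dr Inventory, Cr Payables, amount 403): Inventory=764 Payables=-168 Revenue=-596
After txn 4 (Dr Inventory, Cr Cash, amount 72): Cash=-72 Inventory=836 Payables=-168 Revenue=-596

Answer: -72 836 -168 -596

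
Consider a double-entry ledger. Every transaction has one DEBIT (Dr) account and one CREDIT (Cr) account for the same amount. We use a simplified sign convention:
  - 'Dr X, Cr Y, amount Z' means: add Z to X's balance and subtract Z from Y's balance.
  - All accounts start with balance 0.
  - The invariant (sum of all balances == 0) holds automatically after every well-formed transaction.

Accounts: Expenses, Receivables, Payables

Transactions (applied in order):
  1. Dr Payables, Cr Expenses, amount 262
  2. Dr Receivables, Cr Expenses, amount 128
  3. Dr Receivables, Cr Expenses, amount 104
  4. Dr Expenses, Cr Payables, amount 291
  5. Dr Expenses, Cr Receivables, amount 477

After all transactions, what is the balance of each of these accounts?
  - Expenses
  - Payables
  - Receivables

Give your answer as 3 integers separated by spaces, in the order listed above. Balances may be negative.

Answer: 274 -29 -245

Derivation:
After txn 1 (Dr Payables, Cr Expenses, amount 262): Expenses=-262 Payables=262
After txn 2 (Dr Receivables, Cr Expenses, amount 128): Expenses=-390 Payables=262 Receivables=128
After txn 3 (Dr Receivables, Cr Expenses, amount 104): Expenses=-494 Payables=262 Receivables=232
After txn 4 (Dr Expenses, Cr Payables, amount 291): Expenses=-203 Payables=-29 Receivables=232
After txn 5 (Dr Expenses, Cr Receivables, amount 477): Expenses=274 Payables=-29 Receivables=-245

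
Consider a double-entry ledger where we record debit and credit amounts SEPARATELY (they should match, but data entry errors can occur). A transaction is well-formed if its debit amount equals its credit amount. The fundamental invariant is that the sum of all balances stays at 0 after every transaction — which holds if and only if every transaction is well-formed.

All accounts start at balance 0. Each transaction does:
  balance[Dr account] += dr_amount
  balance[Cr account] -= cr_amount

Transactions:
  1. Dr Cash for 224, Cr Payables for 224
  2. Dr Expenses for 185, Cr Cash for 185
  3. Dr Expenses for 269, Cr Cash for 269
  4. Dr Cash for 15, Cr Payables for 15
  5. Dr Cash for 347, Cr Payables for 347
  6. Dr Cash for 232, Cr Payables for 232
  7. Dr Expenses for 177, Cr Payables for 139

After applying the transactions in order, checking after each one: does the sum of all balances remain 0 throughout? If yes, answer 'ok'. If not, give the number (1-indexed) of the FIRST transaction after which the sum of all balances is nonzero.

Answer: 7

Derivation:
After txn 1: dr=224 cr=224 sum_balances=0
After txn 2: dr=185 cr=185 sum_balances=0
After txn 3: dr=269 cr=269 sum_balances=0
After txn 4: dr=15 cr=15 sum_balances=0
After txn 5: dr=347 cr=347 sum_balances=0
After txn 6: dr=232 cr=232 sum_balances=0
After txn 7: dr=177 cr=139 sum_balances=38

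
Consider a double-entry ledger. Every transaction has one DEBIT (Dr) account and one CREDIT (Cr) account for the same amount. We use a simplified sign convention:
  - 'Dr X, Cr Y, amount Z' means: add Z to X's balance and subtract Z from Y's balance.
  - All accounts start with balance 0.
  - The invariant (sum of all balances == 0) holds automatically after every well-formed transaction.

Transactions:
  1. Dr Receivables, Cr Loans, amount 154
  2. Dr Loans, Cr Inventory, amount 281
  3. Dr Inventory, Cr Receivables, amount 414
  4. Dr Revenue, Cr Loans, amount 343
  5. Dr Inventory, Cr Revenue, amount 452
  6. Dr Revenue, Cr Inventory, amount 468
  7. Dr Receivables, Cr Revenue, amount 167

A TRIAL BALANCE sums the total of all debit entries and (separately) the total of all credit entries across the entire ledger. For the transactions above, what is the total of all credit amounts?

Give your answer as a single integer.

Answer: 2279

Derivation:
Txn 1: credit+=154
Txn 2: credit+=281
Txn 3: credit+=414
Txn 4: credit+=343
Txn 5: credit+=452
Txn 6: credit+=468
Txn 7: credit+=167
Total credits = 2279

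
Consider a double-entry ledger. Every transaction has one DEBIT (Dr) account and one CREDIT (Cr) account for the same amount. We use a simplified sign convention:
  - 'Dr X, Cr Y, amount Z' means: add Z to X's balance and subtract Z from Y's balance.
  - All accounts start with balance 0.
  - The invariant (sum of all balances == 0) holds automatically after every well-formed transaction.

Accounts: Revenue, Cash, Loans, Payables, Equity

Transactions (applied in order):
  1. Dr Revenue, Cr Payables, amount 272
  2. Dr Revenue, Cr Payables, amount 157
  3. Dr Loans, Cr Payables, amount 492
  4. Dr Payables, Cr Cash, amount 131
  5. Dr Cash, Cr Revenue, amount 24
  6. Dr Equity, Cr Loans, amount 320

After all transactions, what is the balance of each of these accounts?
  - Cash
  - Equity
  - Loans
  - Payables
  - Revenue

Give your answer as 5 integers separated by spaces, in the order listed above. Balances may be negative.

After txn 1 (Dr Revenue, Cr Payables, amount 272): Payables=-272 Revenue=272
After txn 2 (Dr Revenue, Cr Payables, amount 157): Payables=-429 Revenue=429
After txn 3 (Dr Loans, Cr Payables, amount 492): Loans=492 Payables=-921 Revenue=429
After txn 4 (Dr Payables, Cr Cash, amount 131): Cash=-131 Loans=492 Payables=-790 Revenue=429
After txn 5 (Dr Cash, Cr Revenue, amount 24): Cash=-107 Loans=492 Payables=-790 Revenue=405
After txn 6 (Dr Equity, Cr Loans, amount 320): Cash=-107 Equity=320 Loans=172 Payables=-790 Revenue=405

Answer: -107 320 172 -790 405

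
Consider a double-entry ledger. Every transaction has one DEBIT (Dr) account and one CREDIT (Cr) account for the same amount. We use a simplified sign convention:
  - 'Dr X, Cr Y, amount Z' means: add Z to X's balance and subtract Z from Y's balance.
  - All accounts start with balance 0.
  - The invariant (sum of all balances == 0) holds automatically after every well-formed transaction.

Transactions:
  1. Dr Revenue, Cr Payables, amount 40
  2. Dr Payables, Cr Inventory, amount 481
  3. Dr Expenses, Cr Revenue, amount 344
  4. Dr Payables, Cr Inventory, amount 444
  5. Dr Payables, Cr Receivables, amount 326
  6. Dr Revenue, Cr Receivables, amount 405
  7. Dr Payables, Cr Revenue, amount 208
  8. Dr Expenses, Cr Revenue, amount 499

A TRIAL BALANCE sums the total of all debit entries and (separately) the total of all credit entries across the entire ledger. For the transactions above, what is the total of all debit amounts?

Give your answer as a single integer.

Answer: 2747

Derivation:
Txn 1: debit+=40
Txn 2: debit+=481
Txn 3: debit+=344
Txn 4: debit+=444
Txn 5: debit+=326
Txn 6: debit+=405
Txn 7: debit+=208
Txn 8: debit+=499
Total debits = 2747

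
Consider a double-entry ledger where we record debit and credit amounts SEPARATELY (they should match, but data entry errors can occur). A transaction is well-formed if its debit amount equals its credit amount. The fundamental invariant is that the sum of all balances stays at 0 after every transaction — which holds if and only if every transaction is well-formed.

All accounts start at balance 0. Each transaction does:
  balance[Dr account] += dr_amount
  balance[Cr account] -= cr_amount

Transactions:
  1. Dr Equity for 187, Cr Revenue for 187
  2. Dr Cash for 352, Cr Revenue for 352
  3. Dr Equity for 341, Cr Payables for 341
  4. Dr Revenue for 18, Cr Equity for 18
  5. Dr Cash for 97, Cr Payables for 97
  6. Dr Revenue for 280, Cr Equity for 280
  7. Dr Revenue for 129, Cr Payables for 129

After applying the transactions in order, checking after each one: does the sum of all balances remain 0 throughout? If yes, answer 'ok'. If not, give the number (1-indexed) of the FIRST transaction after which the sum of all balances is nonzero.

After txn 1: dr=187 cr=187 sum_balances=0
After txn 2: dr=352 cr=352 sum_balances=0
After txn 3: dr=341 cr=341 sum_balances=0
After txn 4: dr=18 cr=18 sum_balances=0
After txn 5: dr=97 cr=97 sum_balances=0
After txn 6: dr=280 cr=280 sum_balances=0
After txn 7: dr=129 cr=129 sum_balances=0

Answer: ok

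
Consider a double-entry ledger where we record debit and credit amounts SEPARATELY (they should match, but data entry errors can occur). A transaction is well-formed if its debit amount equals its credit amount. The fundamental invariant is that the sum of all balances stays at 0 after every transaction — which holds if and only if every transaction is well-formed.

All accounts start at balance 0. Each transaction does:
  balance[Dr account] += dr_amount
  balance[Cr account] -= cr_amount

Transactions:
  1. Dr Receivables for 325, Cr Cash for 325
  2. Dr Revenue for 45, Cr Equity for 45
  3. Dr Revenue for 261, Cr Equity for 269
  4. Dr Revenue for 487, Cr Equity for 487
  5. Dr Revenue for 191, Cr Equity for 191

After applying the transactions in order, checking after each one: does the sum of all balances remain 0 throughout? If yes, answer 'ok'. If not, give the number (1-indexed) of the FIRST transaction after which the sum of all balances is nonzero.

Answer: 3

Derivation:
After txn 1: dr=325 cr=325 sum_balances=0
After txn 2: dr=45 cr=45 sum_balances=0
After txn 3: dr=261 cr=269 sum_balances=-8
After txn 4: dr=487 cr=487 sum_balances=-8
After txn 5: dr=191 cr=191 sum_balances=-8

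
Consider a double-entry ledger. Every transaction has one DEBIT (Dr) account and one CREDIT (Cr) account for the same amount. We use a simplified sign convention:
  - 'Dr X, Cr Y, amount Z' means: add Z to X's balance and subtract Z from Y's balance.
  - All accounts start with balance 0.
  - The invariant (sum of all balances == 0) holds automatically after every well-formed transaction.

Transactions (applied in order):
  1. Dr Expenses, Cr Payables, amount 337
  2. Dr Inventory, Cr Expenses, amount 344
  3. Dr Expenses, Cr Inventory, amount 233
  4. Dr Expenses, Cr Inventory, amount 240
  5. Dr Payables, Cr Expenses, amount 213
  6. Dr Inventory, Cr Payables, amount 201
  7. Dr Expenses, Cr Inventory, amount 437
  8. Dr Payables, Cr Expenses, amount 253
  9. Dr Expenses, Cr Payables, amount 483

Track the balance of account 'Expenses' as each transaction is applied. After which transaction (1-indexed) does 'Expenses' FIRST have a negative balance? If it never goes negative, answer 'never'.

Answer: 2

Derivation:
After txn 1: Expenses=337
After txn 2: Expenses=-7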